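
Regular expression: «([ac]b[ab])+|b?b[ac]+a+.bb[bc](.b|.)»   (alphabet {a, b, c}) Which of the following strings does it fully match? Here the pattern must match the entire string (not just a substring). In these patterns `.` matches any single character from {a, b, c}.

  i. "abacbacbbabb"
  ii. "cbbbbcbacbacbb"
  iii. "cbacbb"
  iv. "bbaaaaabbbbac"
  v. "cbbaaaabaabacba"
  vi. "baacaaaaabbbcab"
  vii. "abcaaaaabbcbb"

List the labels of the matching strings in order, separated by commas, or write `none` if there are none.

i, iii, vi

i → match
ii → no match
iii → match
iv → no match
v → no match
vi → match
vii → no match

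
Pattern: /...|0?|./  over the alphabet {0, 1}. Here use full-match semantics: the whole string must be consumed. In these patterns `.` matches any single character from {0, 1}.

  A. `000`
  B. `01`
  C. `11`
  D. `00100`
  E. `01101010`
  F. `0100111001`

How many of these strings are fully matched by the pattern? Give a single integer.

1

A → match
B → no match
C → no match
D → no match
E → no match
F → no match
Total matched: 1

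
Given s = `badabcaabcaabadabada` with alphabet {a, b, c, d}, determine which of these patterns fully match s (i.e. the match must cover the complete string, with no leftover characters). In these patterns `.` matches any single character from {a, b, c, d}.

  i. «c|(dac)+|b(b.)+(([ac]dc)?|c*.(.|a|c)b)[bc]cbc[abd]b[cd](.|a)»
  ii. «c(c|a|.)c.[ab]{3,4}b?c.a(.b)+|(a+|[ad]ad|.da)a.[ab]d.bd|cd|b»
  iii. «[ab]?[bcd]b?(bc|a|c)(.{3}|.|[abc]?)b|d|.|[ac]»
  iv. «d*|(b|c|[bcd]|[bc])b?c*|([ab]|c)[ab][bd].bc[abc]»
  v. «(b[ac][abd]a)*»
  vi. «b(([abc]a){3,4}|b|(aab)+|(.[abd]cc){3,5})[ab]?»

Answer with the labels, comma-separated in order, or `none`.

i → no match
ii → no match
iii → no match
iv → no match
v → match
vi → no match

v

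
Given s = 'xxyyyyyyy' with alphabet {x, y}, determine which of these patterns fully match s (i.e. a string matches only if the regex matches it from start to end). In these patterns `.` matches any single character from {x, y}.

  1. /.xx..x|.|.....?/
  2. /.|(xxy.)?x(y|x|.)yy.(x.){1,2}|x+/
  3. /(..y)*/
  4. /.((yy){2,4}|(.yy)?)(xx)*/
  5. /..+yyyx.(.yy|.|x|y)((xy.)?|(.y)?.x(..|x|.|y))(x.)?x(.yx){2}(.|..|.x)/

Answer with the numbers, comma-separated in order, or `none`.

3

1 → no match
2 → no match
3 → match
4 → no match
5 → no match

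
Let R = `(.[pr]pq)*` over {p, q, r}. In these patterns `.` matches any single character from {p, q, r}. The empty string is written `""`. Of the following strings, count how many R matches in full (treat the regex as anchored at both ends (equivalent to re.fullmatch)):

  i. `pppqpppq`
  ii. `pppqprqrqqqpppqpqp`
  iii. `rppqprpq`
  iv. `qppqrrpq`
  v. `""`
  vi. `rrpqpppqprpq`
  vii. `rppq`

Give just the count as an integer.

i. `pppqpppq` → match
ii → no match
iii. `rppqprpq` → match
iv. `qppqrrpq` → match
v. `""` → match
vi. `rrpqpppqprpq` → match
vii. `rppq` → match
Total matched: 6

6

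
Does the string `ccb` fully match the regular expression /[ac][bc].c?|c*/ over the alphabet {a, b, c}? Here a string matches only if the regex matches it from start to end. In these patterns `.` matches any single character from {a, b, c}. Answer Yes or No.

Yes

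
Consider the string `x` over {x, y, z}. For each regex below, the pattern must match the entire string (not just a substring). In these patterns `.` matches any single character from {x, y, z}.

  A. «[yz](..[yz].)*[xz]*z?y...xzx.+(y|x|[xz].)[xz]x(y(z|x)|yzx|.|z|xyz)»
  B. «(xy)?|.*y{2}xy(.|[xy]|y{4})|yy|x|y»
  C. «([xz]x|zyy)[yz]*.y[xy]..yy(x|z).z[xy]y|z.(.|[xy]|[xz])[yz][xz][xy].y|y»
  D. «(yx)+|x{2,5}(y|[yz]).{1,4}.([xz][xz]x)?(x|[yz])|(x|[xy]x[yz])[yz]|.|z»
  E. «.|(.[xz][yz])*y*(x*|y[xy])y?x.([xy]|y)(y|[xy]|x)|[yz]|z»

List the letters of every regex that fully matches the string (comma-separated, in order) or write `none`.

B, D, E

A → no match
B → match
C → no match — must end with `y`
D → match
E → match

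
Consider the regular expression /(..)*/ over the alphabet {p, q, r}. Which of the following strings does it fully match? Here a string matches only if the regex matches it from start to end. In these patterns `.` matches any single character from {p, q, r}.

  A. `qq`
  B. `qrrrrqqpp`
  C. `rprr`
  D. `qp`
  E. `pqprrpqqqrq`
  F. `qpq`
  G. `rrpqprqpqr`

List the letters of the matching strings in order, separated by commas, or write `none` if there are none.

A → match
B → no match
C → match
D → match
E → no match
F → no match
G → match

A, C, D, G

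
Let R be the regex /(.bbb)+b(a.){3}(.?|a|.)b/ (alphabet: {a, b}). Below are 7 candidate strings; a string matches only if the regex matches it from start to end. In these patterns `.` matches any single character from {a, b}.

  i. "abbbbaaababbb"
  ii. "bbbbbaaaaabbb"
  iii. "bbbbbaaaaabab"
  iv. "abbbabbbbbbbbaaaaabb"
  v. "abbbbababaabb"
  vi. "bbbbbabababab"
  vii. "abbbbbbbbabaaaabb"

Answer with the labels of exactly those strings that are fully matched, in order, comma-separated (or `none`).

i → match
ii → match
iii → match
iv → match
v → match
vi → match
vii → match

i, ii, iii, iv, v, vi, vii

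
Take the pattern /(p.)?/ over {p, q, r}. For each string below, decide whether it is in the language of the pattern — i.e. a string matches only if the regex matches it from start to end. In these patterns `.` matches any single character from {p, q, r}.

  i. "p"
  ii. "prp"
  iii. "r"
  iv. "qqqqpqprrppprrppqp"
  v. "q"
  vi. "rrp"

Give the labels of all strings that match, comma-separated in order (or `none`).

none

i → no match
ii → no match
iii → no match
iv → no match
v → no match
vi → no match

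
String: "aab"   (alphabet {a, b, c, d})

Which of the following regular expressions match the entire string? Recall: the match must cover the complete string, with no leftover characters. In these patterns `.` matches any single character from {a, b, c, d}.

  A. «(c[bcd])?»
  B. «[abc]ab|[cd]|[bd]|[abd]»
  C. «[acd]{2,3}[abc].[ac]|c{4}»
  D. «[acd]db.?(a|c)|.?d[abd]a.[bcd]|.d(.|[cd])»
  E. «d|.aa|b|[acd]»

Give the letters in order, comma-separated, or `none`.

A → no match
B → match
C → no match
D → no match
E → no match

B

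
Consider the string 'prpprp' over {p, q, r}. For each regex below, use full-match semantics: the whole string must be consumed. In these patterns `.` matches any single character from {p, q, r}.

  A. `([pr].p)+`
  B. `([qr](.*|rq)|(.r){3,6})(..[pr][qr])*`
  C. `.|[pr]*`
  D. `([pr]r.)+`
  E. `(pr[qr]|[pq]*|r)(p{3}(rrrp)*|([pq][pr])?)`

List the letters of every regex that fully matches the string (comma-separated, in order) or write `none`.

A, C, D

A → match
B → no match
C → match
D → match
E → no match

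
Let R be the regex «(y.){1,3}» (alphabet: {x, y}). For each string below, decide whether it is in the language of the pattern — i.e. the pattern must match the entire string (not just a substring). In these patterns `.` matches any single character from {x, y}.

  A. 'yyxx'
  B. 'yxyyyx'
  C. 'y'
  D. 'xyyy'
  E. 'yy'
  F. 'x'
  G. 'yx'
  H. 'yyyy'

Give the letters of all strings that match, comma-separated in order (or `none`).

A → no match
B → match
C → no match
D → no match — must start with 'y'
E → match
F → no match — must start with 'y'
G → match
H → match

B, E, G, H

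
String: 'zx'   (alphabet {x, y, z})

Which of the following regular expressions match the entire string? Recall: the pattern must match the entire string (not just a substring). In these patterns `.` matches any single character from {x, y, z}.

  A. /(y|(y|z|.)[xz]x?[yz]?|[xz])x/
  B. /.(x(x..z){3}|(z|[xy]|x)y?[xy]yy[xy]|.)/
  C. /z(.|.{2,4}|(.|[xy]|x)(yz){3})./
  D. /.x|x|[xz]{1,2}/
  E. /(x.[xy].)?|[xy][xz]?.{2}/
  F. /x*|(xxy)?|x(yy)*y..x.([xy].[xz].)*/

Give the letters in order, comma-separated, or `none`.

A → match
B → match
C → no match
D → match
E → no match
F → no match

A, B, D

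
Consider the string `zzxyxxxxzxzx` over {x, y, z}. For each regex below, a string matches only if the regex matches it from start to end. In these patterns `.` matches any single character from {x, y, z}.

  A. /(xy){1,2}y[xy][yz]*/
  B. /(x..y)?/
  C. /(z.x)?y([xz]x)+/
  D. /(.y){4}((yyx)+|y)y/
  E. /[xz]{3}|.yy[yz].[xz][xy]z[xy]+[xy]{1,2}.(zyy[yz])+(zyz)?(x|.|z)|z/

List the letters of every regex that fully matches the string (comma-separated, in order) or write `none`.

A → no match — must start with `xy`
B → no match
C → match
D → no match — must end with `y`
E → no match

C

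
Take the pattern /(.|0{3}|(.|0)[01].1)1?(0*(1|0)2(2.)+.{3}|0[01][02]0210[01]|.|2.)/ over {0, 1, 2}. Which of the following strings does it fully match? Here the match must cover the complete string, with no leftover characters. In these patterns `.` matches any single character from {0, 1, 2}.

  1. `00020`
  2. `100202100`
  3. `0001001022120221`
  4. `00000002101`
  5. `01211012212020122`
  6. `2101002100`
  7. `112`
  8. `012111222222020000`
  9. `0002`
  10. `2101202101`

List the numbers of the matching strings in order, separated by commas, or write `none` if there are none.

1, 2, 4, 5, 6, 7, 8, 9, 10

1 → match
2 → match
3 → no match
4 → match
5 → match
6 → match
7 → match
8 → match
9 → match
10 → match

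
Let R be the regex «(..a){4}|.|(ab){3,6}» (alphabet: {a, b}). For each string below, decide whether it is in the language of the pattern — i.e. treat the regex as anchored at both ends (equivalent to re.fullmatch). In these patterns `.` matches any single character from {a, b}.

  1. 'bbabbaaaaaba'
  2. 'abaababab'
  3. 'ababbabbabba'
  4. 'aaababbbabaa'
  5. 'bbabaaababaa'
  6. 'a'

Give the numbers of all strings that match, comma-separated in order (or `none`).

1, 3, 5, 6

1 → match
2 → no match
3 → match
4 → no match
5 → match
6 → match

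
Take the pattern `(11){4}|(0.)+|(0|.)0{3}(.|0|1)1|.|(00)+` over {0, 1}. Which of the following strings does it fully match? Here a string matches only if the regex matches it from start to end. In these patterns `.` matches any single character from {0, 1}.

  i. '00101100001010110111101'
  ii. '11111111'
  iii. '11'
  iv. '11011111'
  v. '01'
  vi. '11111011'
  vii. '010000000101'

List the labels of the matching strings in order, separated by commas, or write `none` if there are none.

i → no match
ii → match
iii → no match
iv → no match
v → match
vi → no match
vii → match

ii, v, vii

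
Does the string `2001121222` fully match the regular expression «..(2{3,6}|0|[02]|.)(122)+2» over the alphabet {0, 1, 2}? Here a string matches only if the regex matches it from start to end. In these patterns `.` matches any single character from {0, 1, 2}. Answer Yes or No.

No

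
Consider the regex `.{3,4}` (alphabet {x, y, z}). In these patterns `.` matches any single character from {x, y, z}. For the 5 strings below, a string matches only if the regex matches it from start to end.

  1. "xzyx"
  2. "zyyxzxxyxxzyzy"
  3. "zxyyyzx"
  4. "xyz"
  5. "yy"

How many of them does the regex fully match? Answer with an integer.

2

1. "xzyx" → match
2 → no match
3. "zxyyyzx" → no match
4. "xyz" → match
5. "yy" → no match
Total matched: 2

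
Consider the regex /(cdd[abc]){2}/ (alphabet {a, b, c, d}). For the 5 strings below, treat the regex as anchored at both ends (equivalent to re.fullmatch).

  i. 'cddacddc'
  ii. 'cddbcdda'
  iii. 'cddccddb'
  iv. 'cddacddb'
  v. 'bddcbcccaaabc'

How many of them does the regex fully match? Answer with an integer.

4

i. 'cddacddc' → match
ii. 'cddbcdda' → match
iii. 'cddccddb' → match
iv. 'cddacddb' → match
v → no match — must start with 'cdd'
Total matched: 4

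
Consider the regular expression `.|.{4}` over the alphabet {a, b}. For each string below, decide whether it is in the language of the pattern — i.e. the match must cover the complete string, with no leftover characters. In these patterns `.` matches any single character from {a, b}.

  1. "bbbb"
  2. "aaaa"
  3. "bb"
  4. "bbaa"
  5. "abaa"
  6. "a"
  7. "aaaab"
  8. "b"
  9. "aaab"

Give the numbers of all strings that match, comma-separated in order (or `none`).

1 → match
2 → match
3 → no match
4 → match
5 → match
6 → match
7 → no match
8 → match
9 → match

1, 2, 4, 5, 6, 8, 9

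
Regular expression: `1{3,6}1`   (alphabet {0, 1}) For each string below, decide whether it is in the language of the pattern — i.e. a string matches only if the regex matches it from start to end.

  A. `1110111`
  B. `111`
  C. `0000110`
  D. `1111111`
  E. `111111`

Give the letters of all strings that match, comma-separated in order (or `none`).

D, E

A → no match
B → no match
C → no match — must start with `1`
D → match
E → match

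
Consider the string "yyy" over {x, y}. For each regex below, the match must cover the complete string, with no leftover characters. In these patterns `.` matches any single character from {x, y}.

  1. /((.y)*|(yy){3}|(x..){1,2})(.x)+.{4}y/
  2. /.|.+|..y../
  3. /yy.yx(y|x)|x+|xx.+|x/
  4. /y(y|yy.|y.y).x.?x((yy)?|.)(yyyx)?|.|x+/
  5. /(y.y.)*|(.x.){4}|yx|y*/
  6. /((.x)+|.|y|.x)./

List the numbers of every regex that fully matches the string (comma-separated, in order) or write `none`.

2, 5

1 → no match
2 → match
3 → no match
4 → no match
5 → match
6 → no match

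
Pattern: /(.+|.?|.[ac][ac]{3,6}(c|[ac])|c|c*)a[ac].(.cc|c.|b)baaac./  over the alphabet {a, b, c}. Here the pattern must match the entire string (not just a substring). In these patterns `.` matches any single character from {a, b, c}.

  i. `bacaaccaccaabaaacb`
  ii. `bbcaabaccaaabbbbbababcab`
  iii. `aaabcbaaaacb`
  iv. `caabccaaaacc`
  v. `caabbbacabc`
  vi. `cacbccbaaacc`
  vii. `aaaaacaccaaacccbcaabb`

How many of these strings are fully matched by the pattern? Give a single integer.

i → no match
ii → no match
iii → no match
iv → no match
v → no match
vi → match
vii → no match
Total matched: 1

1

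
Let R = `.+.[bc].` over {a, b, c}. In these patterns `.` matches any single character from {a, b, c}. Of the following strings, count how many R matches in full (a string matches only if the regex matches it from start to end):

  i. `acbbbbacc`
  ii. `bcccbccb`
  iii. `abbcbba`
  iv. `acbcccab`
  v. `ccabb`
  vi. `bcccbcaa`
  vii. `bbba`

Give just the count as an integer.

5

i → match
ii → match
iii → match
iv → no match
v → match
vi → no match
vii → match
Total matched: 5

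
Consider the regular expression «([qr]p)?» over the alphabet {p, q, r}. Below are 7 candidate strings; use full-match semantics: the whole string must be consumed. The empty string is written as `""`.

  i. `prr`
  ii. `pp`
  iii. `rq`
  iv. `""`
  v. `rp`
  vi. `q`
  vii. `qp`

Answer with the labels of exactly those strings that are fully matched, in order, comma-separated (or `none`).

i → no match
ii → no match
iii → no match
iv → match
v → match
vi → no match
vii → match

iv, v, vii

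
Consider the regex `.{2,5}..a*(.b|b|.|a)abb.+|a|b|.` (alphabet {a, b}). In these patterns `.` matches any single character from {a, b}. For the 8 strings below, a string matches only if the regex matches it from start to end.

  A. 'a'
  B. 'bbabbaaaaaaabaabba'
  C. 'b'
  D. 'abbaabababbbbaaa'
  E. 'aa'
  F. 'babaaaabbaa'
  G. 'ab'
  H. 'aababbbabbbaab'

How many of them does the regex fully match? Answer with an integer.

A. 'a' → match
B → no match
C. 'b' → match
D → match
E. 'aa' → no match
F. 'babaaaabbaa' → match
G. 'ab' → no match
H → match
Total matched: 5

5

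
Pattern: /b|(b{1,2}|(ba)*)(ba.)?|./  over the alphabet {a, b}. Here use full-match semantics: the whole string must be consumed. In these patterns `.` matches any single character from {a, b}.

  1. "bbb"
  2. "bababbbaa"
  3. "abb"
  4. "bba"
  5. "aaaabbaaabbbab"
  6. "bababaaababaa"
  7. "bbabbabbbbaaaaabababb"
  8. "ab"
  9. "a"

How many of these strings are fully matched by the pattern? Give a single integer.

1

1 → no match
2 → no match
3 → no match
4 → no match
5 → no match
6 → no match
7 → no match
8 → no match
9 → match
Total matched: 1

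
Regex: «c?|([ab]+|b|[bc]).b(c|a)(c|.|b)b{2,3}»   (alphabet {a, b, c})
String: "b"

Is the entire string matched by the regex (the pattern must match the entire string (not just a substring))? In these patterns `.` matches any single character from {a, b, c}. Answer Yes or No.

No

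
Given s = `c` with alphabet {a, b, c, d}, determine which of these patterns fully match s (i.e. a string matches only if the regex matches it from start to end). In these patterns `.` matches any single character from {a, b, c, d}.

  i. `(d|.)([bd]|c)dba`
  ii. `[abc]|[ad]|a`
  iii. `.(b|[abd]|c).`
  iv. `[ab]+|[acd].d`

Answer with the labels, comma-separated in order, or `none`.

i → no match — must end with `dba`
ii → match
iii → no match
iv → no match

ii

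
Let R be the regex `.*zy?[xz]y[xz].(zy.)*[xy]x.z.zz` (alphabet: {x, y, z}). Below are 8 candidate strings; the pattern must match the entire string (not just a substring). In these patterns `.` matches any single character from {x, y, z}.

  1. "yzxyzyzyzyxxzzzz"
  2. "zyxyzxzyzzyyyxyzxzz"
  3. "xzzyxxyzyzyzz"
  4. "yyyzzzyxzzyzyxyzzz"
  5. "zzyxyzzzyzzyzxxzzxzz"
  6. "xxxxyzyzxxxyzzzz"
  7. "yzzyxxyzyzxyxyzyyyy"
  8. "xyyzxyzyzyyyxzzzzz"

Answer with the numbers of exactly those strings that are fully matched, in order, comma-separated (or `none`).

1 → match
2 → match
3 → no match
4 → no match
5 → match
6 → no match
7 → no match — must end with "zz"
8 → match

1, 2, 5, 8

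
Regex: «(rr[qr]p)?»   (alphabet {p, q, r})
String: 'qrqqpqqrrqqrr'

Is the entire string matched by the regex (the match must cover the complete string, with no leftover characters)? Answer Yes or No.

No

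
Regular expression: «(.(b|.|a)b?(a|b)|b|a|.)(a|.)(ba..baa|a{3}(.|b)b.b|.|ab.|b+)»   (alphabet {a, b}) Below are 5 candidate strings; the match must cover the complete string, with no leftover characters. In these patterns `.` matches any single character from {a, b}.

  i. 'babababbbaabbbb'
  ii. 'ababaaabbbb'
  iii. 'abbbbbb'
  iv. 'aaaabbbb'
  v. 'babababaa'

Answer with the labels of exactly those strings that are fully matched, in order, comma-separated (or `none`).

ii, iii, iv, v

i → no match
ii. 'ababaaabbbb' → match
iii. 'abbbbbb' → match
iv. 'aaaabbbb' → match
v. 'babababaa' → match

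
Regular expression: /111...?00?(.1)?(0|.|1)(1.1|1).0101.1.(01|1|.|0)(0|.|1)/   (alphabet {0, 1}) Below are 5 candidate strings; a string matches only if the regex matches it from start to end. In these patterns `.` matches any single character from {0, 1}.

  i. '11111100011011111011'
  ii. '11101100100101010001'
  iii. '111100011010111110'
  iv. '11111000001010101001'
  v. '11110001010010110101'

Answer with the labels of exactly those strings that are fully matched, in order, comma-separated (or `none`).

iii

i → no match
ii → no match
iii → match
iv → no match
v → no match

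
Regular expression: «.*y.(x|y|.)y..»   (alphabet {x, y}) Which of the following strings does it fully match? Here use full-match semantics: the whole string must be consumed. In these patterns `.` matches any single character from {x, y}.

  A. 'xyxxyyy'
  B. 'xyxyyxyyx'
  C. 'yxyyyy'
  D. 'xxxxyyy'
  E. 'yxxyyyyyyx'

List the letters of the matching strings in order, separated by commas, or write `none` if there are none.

A, B, C, E

A → match
B → match
C → match
D → no match
E → match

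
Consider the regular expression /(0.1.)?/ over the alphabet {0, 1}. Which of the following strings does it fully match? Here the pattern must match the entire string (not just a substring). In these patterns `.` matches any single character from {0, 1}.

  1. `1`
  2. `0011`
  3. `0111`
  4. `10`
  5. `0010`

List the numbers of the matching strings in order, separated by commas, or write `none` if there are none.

1 → no match
2 → match
3 → match
4 → no match
5 → match

2, 3, 5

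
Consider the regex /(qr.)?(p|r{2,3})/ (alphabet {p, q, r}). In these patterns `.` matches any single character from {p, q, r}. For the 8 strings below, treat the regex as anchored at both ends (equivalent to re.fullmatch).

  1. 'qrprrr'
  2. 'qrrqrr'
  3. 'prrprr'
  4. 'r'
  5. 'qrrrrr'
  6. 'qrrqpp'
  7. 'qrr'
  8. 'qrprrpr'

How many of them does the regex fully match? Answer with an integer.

2

1. 'qrprrr' → match
2. 'qrrqrr' → no match
3. 'prrprr' → no match
4. 'r' → no match
5. 'qrrrrr' → match
6. 'qrrqpp' → no match
7. 'qrr' → no match
8. 'qrprrpr' → no match
Total matched: 2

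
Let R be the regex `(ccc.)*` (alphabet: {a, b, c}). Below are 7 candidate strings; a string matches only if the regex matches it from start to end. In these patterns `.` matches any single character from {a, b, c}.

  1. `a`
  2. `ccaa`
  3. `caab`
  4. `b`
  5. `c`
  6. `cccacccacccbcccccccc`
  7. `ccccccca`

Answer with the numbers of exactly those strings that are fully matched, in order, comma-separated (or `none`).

1 → no match
2 → no match
3 → no match
4 → no match
5 → no match
6 → match
7 → match

6, 7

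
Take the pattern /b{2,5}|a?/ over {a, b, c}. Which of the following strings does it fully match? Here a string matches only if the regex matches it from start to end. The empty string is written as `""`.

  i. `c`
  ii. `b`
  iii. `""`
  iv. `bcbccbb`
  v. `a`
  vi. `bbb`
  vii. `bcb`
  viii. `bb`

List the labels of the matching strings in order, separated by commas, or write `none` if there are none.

i → no match
ii → no match
iii → match
iv → no match
v → match
vi → match
vii → no match
viii → match

iii, v, vi, viii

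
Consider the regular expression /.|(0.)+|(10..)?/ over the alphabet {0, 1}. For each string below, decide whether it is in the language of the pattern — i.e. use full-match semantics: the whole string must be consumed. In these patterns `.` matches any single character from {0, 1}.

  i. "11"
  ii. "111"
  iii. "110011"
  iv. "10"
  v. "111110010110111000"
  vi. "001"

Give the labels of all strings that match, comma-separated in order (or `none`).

i → no match
ii → no match
iii → no match
iv → no match
v → no match
vi → no match

none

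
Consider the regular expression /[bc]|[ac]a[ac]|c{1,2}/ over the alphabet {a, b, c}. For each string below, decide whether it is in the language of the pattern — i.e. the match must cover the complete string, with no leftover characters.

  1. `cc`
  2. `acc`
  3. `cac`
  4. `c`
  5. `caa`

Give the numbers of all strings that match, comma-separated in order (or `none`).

1, 3, 4, 5

1 → match
2 → no match
3 → match
4 → match
5 → match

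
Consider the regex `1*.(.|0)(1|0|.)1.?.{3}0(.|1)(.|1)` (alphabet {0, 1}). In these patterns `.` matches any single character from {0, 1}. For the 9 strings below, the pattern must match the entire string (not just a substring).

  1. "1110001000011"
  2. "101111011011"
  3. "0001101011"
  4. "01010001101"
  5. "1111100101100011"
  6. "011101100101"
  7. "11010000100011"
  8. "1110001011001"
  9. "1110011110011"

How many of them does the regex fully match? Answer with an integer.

1 → match
2 → match
3 → match
4 → no match
5 → no match
6 → no match
7 → no match
8 → match
9 → match
Total matched: 5

5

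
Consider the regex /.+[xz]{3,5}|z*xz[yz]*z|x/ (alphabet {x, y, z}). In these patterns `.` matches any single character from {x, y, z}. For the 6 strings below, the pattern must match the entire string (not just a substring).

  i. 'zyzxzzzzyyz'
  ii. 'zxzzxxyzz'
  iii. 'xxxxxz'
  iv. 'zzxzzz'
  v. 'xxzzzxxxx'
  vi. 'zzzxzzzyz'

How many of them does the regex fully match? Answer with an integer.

i → no match
ii → no match
iii → match
iv → match
v → match
vi → match
Total matched: 4

4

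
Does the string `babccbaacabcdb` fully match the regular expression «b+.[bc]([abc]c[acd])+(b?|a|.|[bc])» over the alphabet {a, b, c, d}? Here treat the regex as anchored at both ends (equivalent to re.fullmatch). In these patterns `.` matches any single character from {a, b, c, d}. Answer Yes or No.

No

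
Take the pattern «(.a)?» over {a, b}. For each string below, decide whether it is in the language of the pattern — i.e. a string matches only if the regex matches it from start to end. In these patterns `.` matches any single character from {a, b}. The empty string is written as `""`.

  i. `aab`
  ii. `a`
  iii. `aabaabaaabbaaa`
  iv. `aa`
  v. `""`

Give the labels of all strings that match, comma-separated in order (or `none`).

i → no match
ii → no match
iii → no match
iv → match
v → match

iv, v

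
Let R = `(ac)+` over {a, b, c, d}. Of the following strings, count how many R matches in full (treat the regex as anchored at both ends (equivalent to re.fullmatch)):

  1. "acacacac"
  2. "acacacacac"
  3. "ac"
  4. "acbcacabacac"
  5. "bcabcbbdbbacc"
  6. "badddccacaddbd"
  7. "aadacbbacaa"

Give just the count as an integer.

1. "acacacac" → match
2. "acacacacac" → match
3. "ac" → match
4. "acbcacabacac" → no match
5 → no match — must start with "ac"
6 → no match — must start with "ac"
7. "aadacbbacaa" → no match — must start with "ac"
Total matched: 3

3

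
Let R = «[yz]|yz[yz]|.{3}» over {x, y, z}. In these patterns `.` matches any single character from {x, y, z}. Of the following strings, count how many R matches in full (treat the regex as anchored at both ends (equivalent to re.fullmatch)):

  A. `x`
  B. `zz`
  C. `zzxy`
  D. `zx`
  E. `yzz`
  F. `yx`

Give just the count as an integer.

A → no match
B → no match
C → no match
D → no match
E → match
F → no match
Total matched: 1

1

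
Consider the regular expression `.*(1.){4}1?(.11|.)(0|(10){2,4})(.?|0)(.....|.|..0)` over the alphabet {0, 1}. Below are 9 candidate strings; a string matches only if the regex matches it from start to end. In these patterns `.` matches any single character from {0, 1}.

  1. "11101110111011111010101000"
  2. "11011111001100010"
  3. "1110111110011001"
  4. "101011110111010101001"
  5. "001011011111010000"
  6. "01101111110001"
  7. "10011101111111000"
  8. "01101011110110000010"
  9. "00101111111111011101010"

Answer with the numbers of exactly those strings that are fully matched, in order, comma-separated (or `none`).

1 → match
2 → match
3 → match
4 → match
5 → match
6 → match
7 → match
8 → match
9 → match

1, 2, 3, 4, 5, 6, 7, 8, 9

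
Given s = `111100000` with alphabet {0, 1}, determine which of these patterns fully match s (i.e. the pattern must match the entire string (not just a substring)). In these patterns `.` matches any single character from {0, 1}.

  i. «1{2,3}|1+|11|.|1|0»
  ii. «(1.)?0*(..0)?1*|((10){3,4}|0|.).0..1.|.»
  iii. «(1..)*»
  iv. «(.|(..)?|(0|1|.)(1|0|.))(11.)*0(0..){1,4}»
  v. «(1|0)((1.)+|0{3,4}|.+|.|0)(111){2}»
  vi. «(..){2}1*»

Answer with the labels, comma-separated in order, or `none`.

iv

i → no match
ii → no match
iii → no match
iv → match
v → no match — must end with `111`
vi → no match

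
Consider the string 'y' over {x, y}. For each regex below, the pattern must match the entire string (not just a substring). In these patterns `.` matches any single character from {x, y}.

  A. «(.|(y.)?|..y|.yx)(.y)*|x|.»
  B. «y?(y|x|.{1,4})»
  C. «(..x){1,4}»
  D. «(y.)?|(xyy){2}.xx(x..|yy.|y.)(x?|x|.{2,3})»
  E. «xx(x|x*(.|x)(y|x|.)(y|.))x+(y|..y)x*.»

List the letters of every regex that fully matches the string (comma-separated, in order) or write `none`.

A → match
B → match
C → no match — must end with 'x'
D → no match
E → no match — must start with 'xx'

A, B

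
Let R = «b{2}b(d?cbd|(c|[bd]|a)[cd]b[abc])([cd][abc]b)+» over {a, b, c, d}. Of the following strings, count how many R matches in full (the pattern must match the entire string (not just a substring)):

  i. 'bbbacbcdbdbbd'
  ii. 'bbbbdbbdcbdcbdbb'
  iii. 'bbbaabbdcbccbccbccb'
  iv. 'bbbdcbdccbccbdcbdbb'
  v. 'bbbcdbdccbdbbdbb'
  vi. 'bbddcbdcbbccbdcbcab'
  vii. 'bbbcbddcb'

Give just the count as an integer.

3

i → no match — must end with 'b'
ii → match
iii → no match
iv → match
v → no match
vi → no match
vii. 'bbbcbddcb' → match
Total matched: 3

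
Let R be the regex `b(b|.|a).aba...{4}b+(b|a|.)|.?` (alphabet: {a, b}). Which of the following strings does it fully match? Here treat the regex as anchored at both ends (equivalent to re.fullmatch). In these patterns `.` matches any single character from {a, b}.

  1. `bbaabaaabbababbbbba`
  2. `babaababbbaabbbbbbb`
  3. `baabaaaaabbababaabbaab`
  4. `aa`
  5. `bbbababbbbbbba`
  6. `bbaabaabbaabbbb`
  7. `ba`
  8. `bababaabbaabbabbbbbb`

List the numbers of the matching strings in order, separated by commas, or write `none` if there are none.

5, 6

1 → no match
2 → no match
3 → no match
4 → no match
5 → match
6 → match
7 → no match
8 → no match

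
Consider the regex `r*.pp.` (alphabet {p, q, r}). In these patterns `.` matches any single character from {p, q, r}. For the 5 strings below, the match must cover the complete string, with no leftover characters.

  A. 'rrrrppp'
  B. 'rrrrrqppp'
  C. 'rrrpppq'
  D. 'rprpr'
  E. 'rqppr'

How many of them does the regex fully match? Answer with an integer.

A → match
B → match
C → match
D → no match
E → match
Total matched: 4

4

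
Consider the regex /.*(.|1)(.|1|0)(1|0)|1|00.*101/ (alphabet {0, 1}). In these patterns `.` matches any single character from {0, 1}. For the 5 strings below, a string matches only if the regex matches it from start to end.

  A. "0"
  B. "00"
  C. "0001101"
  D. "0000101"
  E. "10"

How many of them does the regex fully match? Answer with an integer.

2

A → no match
B → no match
C → match
D → match
E → no match
Total matched: 2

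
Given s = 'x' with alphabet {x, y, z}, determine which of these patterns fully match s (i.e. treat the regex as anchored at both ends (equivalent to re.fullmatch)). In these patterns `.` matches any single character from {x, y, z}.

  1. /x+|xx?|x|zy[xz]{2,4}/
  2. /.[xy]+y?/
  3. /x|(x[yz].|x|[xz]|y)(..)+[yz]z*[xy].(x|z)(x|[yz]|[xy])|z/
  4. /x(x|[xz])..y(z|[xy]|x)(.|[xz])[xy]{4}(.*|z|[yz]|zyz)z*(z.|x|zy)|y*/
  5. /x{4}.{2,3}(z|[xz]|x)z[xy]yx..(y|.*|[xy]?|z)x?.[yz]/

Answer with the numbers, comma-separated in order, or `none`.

1 → match
2 → no match
3 → match
4 → no match
5 → no match

1, 3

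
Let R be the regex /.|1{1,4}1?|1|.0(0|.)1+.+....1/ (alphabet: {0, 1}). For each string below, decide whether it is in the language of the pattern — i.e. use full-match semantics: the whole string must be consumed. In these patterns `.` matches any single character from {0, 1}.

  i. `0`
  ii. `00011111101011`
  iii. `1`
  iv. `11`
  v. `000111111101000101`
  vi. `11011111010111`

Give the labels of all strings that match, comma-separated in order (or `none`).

i, ii, iii, iv, v

i → match
ii → match
iii → match
iv → match
v → match
vi → no match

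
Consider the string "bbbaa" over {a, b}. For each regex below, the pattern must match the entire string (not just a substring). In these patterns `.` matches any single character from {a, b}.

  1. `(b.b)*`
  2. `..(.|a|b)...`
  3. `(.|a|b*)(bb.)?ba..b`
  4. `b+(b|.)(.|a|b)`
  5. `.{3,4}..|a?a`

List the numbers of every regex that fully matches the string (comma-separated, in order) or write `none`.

1 → no match
2 → no match
3 → no match — must end with "b"
4 → match
5 → match

4, 5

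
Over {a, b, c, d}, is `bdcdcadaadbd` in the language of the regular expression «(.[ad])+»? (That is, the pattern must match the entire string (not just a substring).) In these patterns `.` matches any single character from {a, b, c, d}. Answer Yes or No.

Yes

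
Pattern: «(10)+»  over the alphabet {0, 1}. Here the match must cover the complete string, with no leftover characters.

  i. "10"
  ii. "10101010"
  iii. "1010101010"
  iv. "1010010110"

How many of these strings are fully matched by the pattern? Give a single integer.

i → match
ii → match
iii → match
iv → no match
Total matched: 3

3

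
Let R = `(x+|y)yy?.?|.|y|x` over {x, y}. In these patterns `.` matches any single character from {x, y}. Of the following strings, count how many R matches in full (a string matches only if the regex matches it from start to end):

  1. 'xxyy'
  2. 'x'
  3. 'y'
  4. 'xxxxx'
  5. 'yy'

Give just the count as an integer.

4

1 → match
2 → match
3 → match
4 → no match
5 → match
Total matched: 4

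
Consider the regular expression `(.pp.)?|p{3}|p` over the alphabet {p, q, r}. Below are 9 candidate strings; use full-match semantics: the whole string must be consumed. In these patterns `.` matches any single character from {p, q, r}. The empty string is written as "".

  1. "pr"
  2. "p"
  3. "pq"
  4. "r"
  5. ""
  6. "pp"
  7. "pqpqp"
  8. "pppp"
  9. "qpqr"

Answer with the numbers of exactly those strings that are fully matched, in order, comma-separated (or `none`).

1 → no match
2 → match
3 → no match
4 → no match
5 → match
6 → no match
7 → no match
8 → match
9 → no match

2, 5, 8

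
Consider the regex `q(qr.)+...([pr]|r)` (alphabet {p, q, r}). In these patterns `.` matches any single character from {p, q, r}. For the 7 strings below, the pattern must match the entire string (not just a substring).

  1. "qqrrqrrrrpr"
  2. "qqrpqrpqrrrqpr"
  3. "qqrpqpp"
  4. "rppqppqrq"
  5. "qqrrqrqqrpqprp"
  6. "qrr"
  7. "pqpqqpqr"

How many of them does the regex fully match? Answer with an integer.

3

1 → match
2 → match
3 → no match
4 → no match — must start with "qqr"
5 → match
6 → no match — must start with "qqr"
7 → no match — must start with "qqr"
Total matched: 3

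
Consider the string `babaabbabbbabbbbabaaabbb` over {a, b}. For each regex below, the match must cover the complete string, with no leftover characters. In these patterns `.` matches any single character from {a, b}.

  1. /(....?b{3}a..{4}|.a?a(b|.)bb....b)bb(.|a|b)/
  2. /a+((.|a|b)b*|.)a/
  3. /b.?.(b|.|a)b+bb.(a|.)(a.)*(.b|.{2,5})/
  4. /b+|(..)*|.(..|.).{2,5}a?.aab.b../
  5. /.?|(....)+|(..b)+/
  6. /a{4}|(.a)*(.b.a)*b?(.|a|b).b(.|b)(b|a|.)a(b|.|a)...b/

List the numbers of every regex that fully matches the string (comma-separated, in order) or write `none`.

1 → no match
2 → no match — must start with `a`
3 → no match
4 → match
5 → match
6 → match

4, 5, 6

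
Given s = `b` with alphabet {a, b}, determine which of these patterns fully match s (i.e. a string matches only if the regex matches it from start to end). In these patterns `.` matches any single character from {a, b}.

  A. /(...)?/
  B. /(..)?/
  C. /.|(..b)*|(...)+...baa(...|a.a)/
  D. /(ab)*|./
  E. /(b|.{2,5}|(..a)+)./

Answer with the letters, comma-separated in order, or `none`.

C, D

A → no match
B → no match
C → match
D → match
E → no match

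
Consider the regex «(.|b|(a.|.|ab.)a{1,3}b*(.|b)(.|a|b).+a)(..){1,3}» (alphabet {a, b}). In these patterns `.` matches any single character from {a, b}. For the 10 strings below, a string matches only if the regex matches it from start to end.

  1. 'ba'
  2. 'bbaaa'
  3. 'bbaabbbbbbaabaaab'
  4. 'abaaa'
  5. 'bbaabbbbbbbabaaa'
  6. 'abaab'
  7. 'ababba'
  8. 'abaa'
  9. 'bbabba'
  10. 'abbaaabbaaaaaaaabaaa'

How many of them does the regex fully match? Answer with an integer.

1 → no match
2 → match
3 → no match
4 → match
5 → no match
6 → match
7 → no match
8 → no match
9 → no match
10 → match
Total matched: 4

4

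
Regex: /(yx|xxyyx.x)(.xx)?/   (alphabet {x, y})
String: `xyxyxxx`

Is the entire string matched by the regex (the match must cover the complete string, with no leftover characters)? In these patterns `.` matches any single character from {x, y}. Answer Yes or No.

No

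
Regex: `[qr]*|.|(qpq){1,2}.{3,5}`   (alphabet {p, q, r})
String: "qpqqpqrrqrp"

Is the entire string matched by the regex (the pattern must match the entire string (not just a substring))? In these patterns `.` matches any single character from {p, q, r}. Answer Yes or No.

Yes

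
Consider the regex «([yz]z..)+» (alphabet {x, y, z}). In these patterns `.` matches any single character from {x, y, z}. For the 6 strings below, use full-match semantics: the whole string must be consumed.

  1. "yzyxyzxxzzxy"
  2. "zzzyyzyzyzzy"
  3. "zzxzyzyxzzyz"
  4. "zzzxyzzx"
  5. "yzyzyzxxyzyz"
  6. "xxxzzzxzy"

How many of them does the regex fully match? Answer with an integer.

1 → match
2 → match
3 → match
4 → match
5 → match
6 → no match
Total matched: 5

5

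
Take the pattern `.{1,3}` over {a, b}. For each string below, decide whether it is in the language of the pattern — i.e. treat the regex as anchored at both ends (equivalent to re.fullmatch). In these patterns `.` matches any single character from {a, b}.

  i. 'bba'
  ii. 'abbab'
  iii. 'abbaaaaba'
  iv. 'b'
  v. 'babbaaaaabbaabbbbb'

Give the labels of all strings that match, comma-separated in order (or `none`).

i. 'bba' → match
ii. 'abbab' → no match
iii. 'abbaaaaba' → no match
iv. 'b' → match
v → no match

i, iv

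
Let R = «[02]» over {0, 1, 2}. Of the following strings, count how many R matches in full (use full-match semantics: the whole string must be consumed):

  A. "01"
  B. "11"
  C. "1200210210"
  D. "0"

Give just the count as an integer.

1

A. "01" → no match
B. "11" → no match
C. "1200210210" → no match
D. "0" → match
Total matched: 1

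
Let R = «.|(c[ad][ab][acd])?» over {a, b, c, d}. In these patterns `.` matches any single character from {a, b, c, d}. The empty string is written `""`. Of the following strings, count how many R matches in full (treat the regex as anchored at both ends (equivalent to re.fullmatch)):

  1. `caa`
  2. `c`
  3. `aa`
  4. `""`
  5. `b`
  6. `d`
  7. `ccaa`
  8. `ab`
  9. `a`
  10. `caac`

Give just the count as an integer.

6

1 → no match
2 → match
3 → no match
4 → match
5 → match
6 → match
7 → no match
8 → no match
9 → match
10 → match
Total matched: 6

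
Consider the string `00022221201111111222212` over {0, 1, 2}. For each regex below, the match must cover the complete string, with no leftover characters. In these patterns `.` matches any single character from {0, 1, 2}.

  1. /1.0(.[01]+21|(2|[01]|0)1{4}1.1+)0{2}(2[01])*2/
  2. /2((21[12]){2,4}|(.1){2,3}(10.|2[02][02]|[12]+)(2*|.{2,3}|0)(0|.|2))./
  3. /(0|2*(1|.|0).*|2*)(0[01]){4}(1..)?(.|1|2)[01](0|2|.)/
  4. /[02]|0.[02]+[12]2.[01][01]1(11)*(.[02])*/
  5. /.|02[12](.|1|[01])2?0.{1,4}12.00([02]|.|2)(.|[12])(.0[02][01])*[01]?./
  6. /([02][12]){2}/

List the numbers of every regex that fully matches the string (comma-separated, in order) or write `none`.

1 → no match — must start with `1`
2 → no match — must start with `2`
3 → no match
4 → match
5 → no match
6 → no match

4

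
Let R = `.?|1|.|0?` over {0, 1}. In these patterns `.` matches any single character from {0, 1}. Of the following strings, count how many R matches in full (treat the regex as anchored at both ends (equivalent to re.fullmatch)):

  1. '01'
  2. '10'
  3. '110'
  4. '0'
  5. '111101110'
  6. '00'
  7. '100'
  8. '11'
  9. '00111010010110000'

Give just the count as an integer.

1. '01' → no match
2. '10' → no match
3. '110' → no match
4. '0' → match
5. '111101110' → no match
6. '00' → no match
7. '100' → no match
8. '11' → no match
9 → no match
Total matched: 1

1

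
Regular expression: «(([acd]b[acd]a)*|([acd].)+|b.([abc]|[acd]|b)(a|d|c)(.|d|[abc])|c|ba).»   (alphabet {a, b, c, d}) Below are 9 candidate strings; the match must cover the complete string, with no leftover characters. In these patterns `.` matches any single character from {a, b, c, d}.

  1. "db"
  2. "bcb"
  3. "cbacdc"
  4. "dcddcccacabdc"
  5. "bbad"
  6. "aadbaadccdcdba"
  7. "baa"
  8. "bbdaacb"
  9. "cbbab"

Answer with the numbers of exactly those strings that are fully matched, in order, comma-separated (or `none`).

7

1 → no match
2 → no match
3 → no match
4 → no match
5 → no match
6 → no match
7 → match
8 → no match
9 → no match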